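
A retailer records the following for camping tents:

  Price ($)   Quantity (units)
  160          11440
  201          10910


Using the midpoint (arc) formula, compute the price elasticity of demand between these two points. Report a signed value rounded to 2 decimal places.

-0.21

%ΔQ = (10910 − 11440) / [(11440 + 10910)/2] = -530/11175 = -0.047427…
%ΔP = (201 − 160) / [(160 + 201)/2] = 41/180.5 = 0.227146…
Arc Ed = %ΔQ / %ΔP = (-530/11175) / (41/180.5) = -0.2087…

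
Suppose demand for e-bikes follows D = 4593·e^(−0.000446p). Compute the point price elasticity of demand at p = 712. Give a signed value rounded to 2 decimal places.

-0.32

dD/dp = −0.000446·D = -1.49115. At p = 712, D = 3343.38.
Ed = (dD/dp)·(p/D) = (-1.49115) × (712/3343.38) = -0.3175…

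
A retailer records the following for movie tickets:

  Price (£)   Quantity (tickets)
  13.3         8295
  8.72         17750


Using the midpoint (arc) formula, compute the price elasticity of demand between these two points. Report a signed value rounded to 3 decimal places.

-1.745

%ΔQ = (17750 − 8295) / [(8295 + 17750)/2] = 9455/13022.5 = 0.726051…
%ΔP = (8.72 − 13.3) / [(13.3 + 8.72)/2] = -4.58/11.01 = -0.415985…
Arc Ed = %ΔQ / %ΔP = (9455/13022.5) / (-4.58/11.01) = -1.74537…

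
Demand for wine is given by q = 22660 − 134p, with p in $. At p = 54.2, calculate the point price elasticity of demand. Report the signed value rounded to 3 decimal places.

dq/dp = −134. At p = 54.2, q = 22660 − 134(54.2) = 15397.2.
Ed = (dq/dp)·(p/q) = −134 × (54.2/15397.2) = -0.47169…

-0.472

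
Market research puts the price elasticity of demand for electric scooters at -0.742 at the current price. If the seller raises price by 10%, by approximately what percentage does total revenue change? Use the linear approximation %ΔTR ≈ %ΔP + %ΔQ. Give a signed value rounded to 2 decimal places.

+2.58%

%ΔQ ≈ Ed × %ΔP = (-0.742) × (+10%) = -7.4200%
%ΔTR ≈ %ΔP + %ΔQ = (+10%) + (-7.4200%) = +2.5800%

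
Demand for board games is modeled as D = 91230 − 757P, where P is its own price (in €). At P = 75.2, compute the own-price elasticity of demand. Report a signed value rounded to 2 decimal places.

At the given values, D = 91230 − 757(75.2) = 34303.6.
∂D/∂P = −757.
E = (-757) × (75.2/34303.6) = -1.6594…

-1.66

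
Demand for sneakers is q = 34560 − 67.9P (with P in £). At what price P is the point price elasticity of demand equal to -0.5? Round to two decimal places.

Ed = −67.9P/(34560 − 67.9P). Set this equal to -0.5:
67.9P = 0.5·(34560 − 67.9P) ⇒ 67.9P(1 + 0.5) = 0.5·34560
P = 0.5·34560 / (67.9·1.5) = 169.6612…

169.66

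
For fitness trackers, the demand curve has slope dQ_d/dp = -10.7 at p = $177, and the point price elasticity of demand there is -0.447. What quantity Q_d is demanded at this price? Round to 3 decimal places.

4236.913

Ed = (dQ_d/dp)·(p/Q_d) ⇒ Q_d = (dQ_d/dp)·p/Ed = (-10.7)·177/(-0.447) = 4236.91275…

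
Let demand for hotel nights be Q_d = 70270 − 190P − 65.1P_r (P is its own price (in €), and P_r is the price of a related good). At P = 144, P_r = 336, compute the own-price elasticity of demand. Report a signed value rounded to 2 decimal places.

-1.30

At the given values, Q_d = 70270 − 190(144) − 65.1(336) = 21036.4.
∂Q_d/∂P = −190.
E = (-190) × (144/21036.4) = -1.3006…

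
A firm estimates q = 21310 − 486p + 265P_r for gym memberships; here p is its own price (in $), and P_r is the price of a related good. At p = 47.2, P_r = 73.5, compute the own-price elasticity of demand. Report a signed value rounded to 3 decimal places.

At the given values, q = 21310 − 486(47.2) + 265(73.5) = 17848.3.
∂q/∂p = −486.
E = (-486) × (47.2/17848.3) = -1.28523…

-1.285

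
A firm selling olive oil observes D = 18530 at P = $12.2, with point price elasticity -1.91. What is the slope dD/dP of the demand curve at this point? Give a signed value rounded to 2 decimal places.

Ed = (dD/dP)·(P/D) ⇒ dD/dP = Ed·D/P = (-1.91)·18530/12.2 = -2901.0081…

-2901.01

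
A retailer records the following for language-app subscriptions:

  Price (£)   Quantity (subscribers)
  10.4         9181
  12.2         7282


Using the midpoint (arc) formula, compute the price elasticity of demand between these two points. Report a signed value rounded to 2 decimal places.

-1.45

%ΔQ = (7282 − 9181) / [(9181 + 7282)/2] = -1899/8231.5 = -0.230699…
%ΔP = (12.2 − 10.4) / [(10.4 + 12.2)/2] = 1.8/11.3 = 0.159292…
Arc Ed = %ΔQ / %ΔP = (-1899/8231.5) / (1.8/11.3) = -1.4482…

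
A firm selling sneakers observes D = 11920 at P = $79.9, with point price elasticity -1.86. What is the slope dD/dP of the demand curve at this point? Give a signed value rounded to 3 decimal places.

-277.487

Ed = (dD/dP)·(P/D) ⇒ dD/dP = Ed·D/P = (-1.86)·11920/79.9 = -277.48685…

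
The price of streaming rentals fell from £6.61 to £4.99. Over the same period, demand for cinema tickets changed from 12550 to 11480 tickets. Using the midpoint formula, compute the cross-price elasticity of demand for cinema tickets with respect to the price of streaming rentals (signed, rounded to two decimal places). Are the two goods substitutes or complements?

%ΔQ_{cinema tickets} = (11480 − 12550)/avg = -1070/12015 = -0.089055…
%ΔP_{streaming rentals} = (4.99 − 6.61)/avg = -1.62/5.8 = -0.279310…
E_cross = (-1070/12015) / (-1.62/5.8) = 0.3188…
E_cross > 0 ⇒ the goods are substitutes.

0.32; substitutes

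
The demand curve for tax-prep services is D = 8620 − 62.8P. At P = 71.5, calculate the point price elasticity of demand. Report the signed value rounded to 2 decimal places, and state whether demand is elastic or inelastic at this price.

dD/dP = −62.8. At P = 71.5, D = 8620 − 62.8(71.5) = 4129.8.
Ed = (dD/dP)·(P/D) = −62.8 × (71.5/4129.8) = -1.0872…
|Ed| = 1.09 > 1, so demand is elastic.

-1.09; elastic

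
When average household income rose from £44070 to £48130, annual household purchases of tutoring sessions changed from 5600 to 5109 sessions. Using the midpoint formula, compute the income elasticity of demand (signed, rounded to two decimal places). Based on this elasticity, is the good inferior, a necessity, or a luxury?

%ΔQ = (5109 − 5600)/[( 5600 + 5109)/2] = -491/5354.5 = -0.091698…
%ΔIncome = (48130 − 44070)/[( 44070 + 48130)/2] = 4060/46100 = 0.088069…
E_income = (-491/5354.5) / (4060/46100) = -1.0412…
E_income < 0 ⇒ inferior good.

-1.04; inferior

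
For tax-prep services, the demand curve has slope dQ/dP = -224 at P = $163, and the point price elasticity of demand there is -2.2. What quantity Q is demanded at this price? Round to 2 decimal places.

16596.36

Ed = (dQ/dP)·(P/Q) ⇒ Q = (dQ/dP)·P/Ed = (-224)·163/(-2.2) = 16596.3636…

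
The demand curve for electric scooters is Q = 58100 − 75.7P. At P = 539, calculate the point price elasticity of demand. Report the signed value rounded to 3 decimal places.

-2.359

dQ/dP = −75.7. At P = 539, Q = 58100 − 75.7(539) = 17297.7.
Ed = (dQ/dP)·(P/Q) = −75.7 × (539/17297.7) = -2.35882…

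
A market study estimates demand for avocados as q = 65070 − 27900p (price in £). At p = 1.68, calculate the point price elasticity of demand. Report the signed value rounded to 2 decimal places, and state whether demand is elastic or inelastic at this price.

dq/dp = −27900. At p = 1.68, q = 65070 − 27900(1.68) = 18198.
Ed = (dq/dp)·(p/q) = −27900 × (1.68/18198) = -2.5756…
|Ed| = 2.58 > 1, so demand is elastic.

-2.58; elastic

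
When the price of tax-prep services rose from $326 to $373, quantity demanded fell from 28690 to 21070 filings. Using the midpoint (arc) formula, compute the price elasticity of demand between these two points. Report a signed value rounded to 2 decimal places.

-2.28

%ΔQ = (21070 − 28690) / [(28690 + 21070)/2] = -7620/24880 = -0.306270…
%ΔP = (373 − 326) / [(326 + 373)/2] = 47/349.5 = 0.134477…
Arc Ed = %ΔQ / %ΔP = (-7620/24880) / (47/349.5) = -2.2774…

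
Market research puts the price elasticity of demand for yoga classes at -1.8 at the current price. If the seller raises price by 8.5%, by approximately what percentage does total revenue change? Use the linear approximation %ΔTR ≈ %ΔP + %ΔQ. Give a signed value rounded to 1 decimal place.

%ΔQ ≈ Ed × %ΔP = (-1.8) × (+8.5%) = -15.3000%
%ΔTR ≈ %ΔP + %ΔQ = (+8.5%) + (-15.3000%) = -6.8000%

-6.8%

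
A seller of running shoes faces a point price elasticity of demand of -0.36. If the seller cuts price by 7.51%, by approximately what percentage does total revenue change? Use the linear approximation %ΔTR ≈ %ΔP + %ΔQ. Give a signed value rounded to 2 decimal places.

-4.81%

%ΔQ ≈ Ed × %ΔP = (-0.36) × (-7.51%) = +2.7036%
%ΔTR ≈ %ΔP + %ΔQ = (-7.51%) + (+2.7036%) = -4.8064%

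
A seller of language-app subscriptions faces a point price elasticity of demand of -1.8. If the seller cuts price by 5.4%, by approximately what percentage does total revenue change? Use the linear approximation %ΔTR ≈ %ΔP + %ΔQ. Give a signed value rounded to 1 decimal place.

%ΔQ ≈ Ed × %ΔP = (-1.8) × (-5.4%) = +9.7200%
%ΔTR ≈ %ΔP + %ΔQ = (-5.4%) + (+9.7200%) = +4.3200%

+4.3%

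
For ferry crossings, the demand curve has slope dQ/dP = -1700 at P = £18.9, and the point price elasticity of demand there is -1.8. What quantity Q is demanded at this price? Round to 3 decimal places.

17850.000

Ed = (dQ/dP)·(P/Q) ⇒ Q = (dQ/dP)·P/Ed = (-1700)·18.9/(-1.8) = 17850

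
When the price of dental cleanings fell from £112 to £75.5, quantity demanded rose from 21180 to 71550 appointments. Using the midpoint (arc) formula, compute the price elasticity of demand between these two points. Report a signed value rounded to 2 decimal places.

-2.79

%ΔQ = (71550 − 21180) / [(21180 + 71550)/2] = 50370/46365 = 1.086379…
%ΔP = (75.5 − 112) / [(112 + 75.5)/2] = -36.5/93.75 = -0.389333…
Arc Ed = %ΔQ / %ΔP = (50370/46365) / (-36.5/93.75) = -2.7903…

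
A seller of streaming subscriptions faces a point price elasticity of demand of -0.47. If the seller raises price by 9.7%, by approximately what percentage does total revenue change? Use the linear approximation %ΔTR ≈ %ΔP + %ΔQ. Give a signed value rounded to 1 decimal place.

%ΔQ ≈ Ed × %ΔP = (-0.47) × (+9.7%) = -4.5590%
%ΔTR ≈ %ΔP + %ΔQ = (+9.7%) + (-4.5590%) = +5.1410%

+5.1%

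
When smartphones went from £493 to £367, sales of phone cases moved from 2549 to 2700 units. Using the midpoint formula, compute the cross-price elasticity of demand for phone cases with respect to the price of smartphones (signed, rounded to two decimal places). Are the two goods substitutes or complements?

%ΔQ_{phone cases} = (2700 − 2549)/avg = 151/2624.5 = 0.057534…
%ΔP_{smartphones} = (367 − 493)/avg = -126/430 = -0.293023…
E_cross = (151/2624.5) / (-126/430) = -0.1963…
E_cross < 0 ⇒ the goods are complements.

-0.20; complements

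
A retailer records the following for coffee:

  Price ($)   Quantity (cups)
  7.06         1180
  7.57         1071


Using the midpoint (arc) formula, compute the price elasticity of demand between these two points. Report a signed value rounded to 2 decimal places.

-1.39

%ΔQ = (1071 − 1180) / [(1180 + 1071)/2] = -109/1125.5 = -0.096845…
%ΔP = (7.57 − 7.06) / [(7.06 + 7.57)/2] = 0.51/7.315 = 0.069719…
Arc Ed = %ΔQ / %ΔP = (-109/1125.5) / (0.51/7.315) = -1.3890…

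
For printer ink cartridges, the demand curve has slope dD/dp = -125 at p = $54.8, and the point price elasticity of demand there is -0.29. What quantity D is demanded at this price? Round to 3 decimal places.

23620.690

Ed = (dD/dp)·(p/D) ⇒ D = (dD/dp)·p/Ed = (-125)·54.8/(-0.29) = 23620.68965…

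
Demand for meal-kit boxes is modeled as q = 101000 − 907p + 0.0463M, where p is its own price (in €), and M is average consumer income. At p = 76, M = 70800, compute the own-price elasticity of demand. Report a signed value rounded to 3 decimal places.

-1.950

At the given values, q = 101000 − 907(76) + 0.0463(70800) = 35346.04.
∂q/∂p = −907.
E = (-907) × (76/35346.04) = -1.95020…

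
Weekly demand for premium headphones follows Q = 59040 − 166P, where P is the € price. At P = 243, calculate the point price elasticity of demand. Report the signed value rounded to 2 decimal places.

-2.16

dQ/dP = −166. At P = 243, Q = 59040 − 166(243) = 18702.
Ed = (dQ/dP)·(P/Q) = −166 × (243/18702) = -2.1568…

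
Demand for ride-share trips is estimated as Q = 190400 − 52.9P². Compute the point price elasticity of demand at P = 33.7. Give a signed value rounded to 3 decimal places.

dQ/dP = −2·52.9·P = -3565.46. At P = 33.7, Q = 130321.999.
Ed = (dQ/dP)·(P/Q) = (-3565.46) × (33.7/130321.999) = -0.92199…

-0.922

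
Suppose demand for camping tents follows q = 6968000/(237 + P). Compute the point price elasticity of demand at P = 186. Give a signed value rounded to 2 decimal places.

dq/dP = −6968000/(237 + P)² = -38.9428. At P = 186, q = 16472.8.
Ed = (dq/dP)·(P/q) = (-38.9428) × (186/16472.8) = -0.4397…

-0.44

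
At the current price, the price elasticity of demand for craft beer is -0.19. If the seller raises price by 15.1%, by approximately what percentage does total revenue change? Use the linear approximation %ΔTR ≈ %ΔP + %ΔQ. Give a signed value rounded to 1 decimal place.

%ΔQ ≈ Ed × %ΔP = (-0.19) × (+15.1%) = -2.8690%
%ΔTR ≈ %ΔP + %ΔQ = (+15.1%) + (-2.8690%) = +12.2310%

+12.2%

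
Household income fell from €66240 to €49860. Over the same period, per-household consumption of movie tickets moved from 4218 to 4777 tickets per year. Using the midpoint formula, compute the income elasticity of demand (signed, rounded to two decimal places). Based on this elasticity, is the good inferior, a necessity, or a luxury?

-0.44; inferior

%ΔQ = (4777 − 4218)/[( 4218 + 4777)/2] = 559/4497.5 = 0.124291…
%ΔIncome = (49860 − 66240)/[( 66240 + 49860)/2] = -16380/58050 = -0.282170…
E_income = (559/4497.5) / (-16380/58050) = -0.4404…
E_income < 0 ⇒ inferior good.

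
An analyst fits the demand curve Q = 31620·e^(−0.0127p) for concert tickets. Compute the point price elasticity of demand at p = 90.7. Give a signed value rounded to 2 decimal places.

dQ/dp = −0.0127·Q = -126.913. At p = 90.7, Q = 9993.15.
Ed = (dQ/dp)·(p/Q) = (-126.913) × (90.7/9993.15) = -1.1518…

-1.15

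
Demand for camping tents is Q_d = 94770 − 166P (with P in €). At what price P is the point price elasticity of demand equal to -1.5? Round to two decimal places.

342.54

Ed = −166P/(94770 − 166P). Set this equal to -1.5:
166P = 1.5·(94770 − 166P) ⇒ 166P(1 + 1.5) = 1.5·94770
P = 1.5·94770 / (166·2.5) = 342.5421…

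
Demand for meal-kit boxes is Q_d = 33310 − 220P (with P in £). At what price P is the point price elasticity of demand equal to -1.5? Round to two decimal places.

Ed = −220P/(33310 − 220P). Set this equal to -1.5:
220P = 1.5·(33310 − 220P) ⇒ 220P(1 + 1.5) = 1.5·33310
P = 1.5·33310 / (220·2.5) = 90.8454…

90.85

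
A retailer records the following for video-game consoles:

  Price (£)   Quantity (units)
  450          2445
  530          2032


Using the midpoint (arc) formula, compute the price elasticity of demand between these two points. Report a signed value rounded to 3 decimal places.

%ΔQ = (2032 − 2445) / [(2445 + 2032)/2] = -413/2238.5 = -0.184498…
%ΔP = (530 − 450) / [(450 + 530)/2] = 80/490 = 0.163265…
Arc Ed = %ΔQ / %ΔP = (-413/2238.5) / (80/490) = -1.13005…

-1.130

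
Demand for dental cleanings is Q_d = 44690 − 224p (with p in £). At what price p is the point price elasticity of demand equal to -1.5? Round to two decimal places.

119.71

Ed = −224p/(44690 − 224p). Set this equal to -1.5:
224p = 1.5·(44690 − 224p) ⇒ 224p(1 + 1.5) = 1.5·44690
p = 1.5·44690 / (224·2.5) = 119.7053…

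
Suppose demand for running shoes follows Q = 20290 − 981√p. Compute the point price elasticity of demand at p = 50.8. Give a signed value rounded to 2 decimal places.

-0.26

dQ/dp = −981/(2√p) = -68.8188. At p = 50.8, Q = 13298.
Ed = (dQ/dp)·(p/Q) = (-68.8188) × (50.8/13298) = -0.2628…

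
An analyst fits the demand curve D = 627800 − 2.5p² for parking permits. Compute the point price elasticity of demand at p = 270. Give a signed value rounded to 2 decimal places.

-0.82

dD/dp = −2·2.5·p = -1350. At p = 270, D = 445550.
Ed = (dD/dp)·(p/D) = (-1350) × (270/445550) = -0.8180…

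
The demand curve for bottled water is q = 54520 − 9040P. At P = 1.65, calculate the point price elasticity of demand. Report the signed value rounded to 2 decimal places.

-0.38

dq/dP = −9040. At P = 1.65, q = 54520 − 9040(1.65) = 39604.
Ed = (dq/dP)·(P/q) = −9040 × (1.65/39604) = -0.3766…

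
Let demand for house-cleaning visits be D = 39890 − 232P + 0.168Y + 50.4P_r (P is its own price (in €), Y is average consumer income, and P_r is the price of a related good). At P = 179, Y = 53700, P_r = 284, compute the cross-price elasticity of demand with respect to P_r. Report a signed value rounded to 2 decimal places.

At the given values, D = 39890 − 232(179) + 0.168(53700) + 50.4(284) = 21697.2.
∂D/∂P_r = 50.4.
E = (50.4) × (284/21697.2) = 0.6596…

0.66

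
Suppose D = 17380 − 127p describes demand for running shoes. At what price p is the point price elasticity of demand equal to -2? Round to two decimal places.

91.23

Ed = −127p/(17380 − 127p). Set this equal to -2:
127p = 2·(17380 − 127p) ⇒ 127p(1 + 2) = 2·17380
p = 2·17380 / (127·3) = 91.2335…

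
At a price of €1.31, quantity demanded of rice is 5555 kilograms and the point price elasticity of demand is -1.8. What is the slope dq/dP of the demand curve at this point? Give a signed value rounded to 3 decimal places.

Ed = (dq/dP)·(P/q) ⇒ dq/dP = Ed·q/P = (-1.8)·5555/1.31 = -7632.82442…

-7632.824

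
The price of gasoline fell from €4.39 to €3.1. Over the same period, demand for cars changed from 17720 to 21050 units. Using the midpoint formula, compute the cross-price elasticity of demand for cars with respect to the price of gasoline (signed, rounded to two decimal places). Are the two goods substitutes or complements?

%ΔQ_{cars} = (21050 − 17720)/avg = 3330/19385 = 0.171782…
%ΔP_{gasoline} = (3.1 − 4.39)/avg = -1.29/3.745 = -0.344459…
E_cross = (3330/19385) / (-1.29/3.745) = -0.4987…
E_cross < 0 ⇒ the goods are complements.

-0.50; complements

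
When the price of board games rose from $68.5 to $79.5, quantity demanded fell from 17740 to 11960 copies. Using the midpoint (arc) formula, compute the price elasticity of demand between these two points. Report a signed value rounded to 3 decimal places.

-2.618

%ΔQ = (11960 − 17740) / [(17740 + 11960)/2] = -5780/14850 = -0.389225…
%ΔP = (79.5 − 68.5) / [(68.5 + 79.5)/2] = 11/74 = 0.148648…
Arc Ed = %ΔQ / %ΔP = (-5780/14850) / (11/74) = -2.61842…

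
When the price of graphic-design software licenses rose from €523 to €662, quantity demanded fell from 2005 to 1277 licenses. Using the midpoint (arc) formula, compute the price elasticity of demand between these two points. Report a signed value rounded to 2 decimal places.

-1.89

%ΔQ = (1277 − 2005) / [(2005 + 1277)/2] = -728/1641 = -0.443631…
%ΔP = (662 − 523) / [(523 + 662)/2] = 139/592.5 = 0.234599…
Arc Ed = %ΔQ / %ΔP = (-728/1641) / (139/592.5) = -1.8910…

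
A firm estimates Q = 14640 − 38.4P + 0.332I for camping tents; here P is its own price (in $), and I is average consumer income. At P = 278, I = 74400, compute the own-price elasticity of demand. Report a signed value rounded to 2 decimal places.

At the given values, Q = 14640 − 38.4(278) + 0.332(74400) = 28665.6.
∂Q/∂P = −38.4.
E = (-38.4) × (278/28665.6) = -0.3724…

-0.37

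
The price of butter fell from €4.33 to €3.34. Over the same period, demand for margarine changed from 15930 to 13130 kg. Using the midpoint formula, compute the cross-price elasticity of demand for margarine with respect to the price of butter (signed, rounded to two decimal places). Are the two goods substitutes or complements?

0.75; substitutes

%ΔQ_{margarine} = (13130 − 15930)/avg = -2800/14530 = -0.192704…
%ΔP_{butter} = (3.34 − 4.33)/avg = -0.99/3.835 = -0.258148…
E_cross = (-2800/14530) / (-0.99/3.835) = 0.7464…
E_cross > 0 ⇒ the goods are substitutes.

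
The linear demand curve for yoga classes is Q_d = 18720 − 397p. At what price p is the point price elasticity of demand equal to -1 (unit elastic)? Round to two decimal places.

23.58

Ed = −397p/(18720 − 397p). Set this equal to -1:
397p = 1·(18720 − 397p) ⇒ 397p(1 + 1) = 1·18720
p = 1·18720 / (397·2) = 23.5768…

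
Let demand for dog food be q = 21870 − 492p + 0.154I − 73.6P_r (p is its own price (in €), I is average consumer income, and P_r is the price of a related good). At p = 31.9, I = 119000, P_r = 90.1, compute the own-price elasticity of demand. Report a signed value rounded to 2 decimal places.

-0.88

At the given values, q = 21870 − 492(31.9) + 0.154(119000) − 73.6(90.1) = 17869.84.
∂q/∂p = −492.
E = (-492) × (31.9/17869.84) = -0.8782…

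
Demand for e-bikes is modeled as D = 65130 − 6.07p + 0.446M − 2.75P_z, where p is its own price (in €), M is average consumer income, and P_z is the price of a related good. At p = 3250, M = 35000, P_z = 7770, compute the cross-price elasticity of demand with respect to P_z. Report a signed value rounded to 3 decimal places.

-0.539

At the given values, D = 65130 − 6.07(3250) + 0.446(35000) − 2.75(7770) = 39645.
∂D/∂P_z = -2.75.
E = (-2.75) × (7770/39645) = -0.53897…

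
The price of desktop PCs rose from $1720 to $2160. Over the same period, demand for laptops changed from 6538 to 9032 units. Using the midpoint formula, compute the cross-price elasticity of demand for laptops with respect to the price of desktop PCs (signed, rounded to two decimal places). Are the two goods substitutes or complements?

1.41; substitutes

%ΔQ_{laptops} = (9032 − 6538)/avg = 2494/7785 = 0.320359…
%ΔP_{desktop PCs} = (2160 − 1720)/avg = 440/1940 = 0.226804…
E_cross = (2494/7785) / (440/1940) = 1.4124…
E_cross > 0 ⇒ the goods are substitutes.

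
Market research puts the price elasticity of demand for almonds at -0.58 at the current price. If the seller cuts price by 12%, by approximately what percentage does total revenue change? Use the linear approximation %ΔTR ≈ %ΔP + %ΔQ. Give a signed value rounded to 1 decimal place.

%ΔQ ≈ Ed × %ΔP = (-0.58) × (-12%) = +6.9600%
%ΔTR ≈ %ΔP + %ΔQ = (-12%) + (+6.9600%) = -5.0400%

-5.0%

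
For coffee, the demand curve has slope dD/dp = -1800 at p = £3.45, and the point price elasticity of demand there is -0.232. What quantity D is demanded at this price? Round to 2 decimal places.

Ed = (dD/dp)·(p/D) ⇒ D = (dD/dp)·p/Ed = (-1800)·3.45/(-0.232) = 26767.2413…

26767.24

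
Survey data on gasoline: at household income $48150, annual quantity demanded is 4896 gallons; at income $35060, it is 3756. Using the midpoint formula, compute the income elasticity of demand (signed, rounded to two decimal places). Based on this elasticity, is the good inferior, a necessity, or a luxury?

0.84; necessity

%ΔQ = (3756 − 4896)/[( 4896 + 3756)/2] = -1140/4326 = -0.263522…
%ΔIncome = (35060 − 48150)/[( 48150 + 35060)/2] = -13090/41605 = -0.314625…
E_income = (-1140/4326) / (-13090/41605) = 0.8375…
0 < E_income < 1 ⇒ normal good, necessity.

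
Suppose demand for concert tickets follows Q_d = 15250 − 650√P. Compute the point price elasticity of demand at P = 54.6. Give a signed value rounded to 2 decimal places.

-0.23

dQ_d/dP = −650/(2√P) = -43.9832. At P = 54.6, Q_d = 10447.
Ed = (dQ_d/dP)·(P/Q_d) = (-43.9832) × (54.6/10447) = -0.2298…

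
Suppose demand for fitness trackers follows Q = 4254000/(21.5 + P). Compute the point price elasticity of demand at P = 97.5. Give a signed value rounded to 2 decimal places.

dQ/dP = −4254000/(21.5 + P)² = -300.403. At P = 97.5, Q = 35747.9.
Ed = (dQ/dP)·(P/Q) = (-300.403) × (97.5/35747.9) = -0.8193…

-0.82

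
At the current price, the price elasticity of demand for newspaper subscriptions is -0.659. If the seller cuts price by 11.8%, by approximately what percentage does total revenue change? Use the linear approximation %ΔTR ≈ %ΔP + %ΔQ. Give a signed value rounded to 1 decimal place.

%ΔQ ≈ Ed × %ΔP = (-0.659) × (-11.8%) = +7.7762%
%ΔTR ≈ %ΔP + %ΔQ = (-11.8%) + (+7.7762%) = -4.0238%

-4.0%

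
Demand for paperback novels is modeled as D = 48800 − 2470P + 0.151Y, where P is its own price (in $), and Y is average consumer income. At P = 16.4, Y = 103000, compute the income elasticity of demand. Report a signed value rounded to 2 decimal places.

0.65

At the given values, D = 48800 − 2470(16.4) + 0.151(103000) = 23845.
∂D/∂Y = 0.151.
E = (0.151) × (103000/23845) = 0.6522…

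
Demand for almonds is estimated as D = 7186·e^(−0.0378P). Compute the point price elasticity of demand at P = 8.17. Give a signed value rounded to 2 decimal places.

dD/dP = −0.0378·D = -199.461. At P = 8.17, D = 5276.74.
Ed = (dD/dP)·(P/D) = (-199.461) × (8.17/5276.74) = -0.3088…

-0.31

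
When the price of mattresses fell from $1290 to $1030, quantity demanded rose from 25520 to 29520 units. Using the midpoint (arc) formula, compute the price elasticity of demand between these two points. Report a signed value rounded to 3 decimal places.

%ΔQ = (29520 − 25520) / [(25520 + 29520)/2] = 4000/27520 = 0.145348…
%ΔP = (1030 − 1290) / [(1290 + 1030)/2] = -260/1160 = -0.224137…
Arc Ed = %ΔQ / %ΔP = (4000/27520) / (-260/1160) = -0.64847…

-0.648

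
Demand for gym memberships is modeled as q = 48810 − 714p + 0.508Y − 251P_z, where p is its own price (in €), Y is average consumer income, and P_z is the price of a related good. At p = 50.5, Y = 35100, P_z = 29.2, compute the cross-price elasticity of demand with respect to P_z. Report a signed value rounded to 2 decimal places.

-0.32

At the given values, q = 48810 − 714(50.5) + 0.508(35100) − 251(29.2) = 23254.6.
∂q/∂P_z = -251.
E = (-251) × (29.2/23254.6) = -0.3151…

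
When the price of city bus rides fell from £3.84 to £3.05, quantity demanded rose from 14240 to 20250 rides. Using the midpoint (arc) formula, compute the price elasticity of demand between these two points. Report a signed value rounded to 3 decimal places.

-1.520

%ΔQ = (20250 − 14240) / [(14240 + 20250)/2] = 6010/17245 = 0.348506…
%ΔP = (3.05 − 3.84) / [(3.84 + 3.05)/2] = -0.79/3.445 = -0.229317…
Arc Ed = %ΔQ / %ΔP = (6010/17245) / (-0.79/3.445) = -1.51975…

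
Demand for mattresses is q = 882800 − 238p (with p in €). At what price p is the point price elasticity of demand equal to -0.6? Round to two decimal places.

1390.97

Ed = −238p/(882800 − 238p). Set this equal to -0.6:
238p = 0.6·(882800 − 238p) ⇒ 238p(1 + 0.6) = 0.6·882800
p = 0.6·882800 / (238·1.6) = 1390.9663…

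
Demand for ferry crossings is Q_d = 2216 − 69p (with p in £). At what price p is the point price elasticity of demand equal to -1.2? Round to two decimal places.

17.52

Ed = −69p/(2216 − 69p). Set this equal to -1.2:
69p = 1.2·(2216 − 69p) ⇒ 69p(1 + 1.2) = 1.2·2216
p = 1.2·2216 / (69·2.2) = 17.5177…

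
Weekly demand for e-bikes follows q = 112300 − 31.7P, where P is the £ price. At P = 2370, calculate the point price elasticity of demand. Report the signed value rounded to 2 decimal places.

-2.02

dq/dP = −31.7. At P = 2370, q = 112300 − 31.7(2370) = 37171.
Ed = (dq/dP)·(P/q) = −31.7 × (2370/37171) = -2.0211…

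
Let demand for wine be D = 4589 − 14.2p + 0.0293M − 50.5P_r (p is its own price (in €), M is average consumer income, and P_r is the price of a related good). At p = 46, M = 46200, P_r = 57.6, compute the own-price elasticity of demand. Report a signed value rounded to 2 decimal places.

-0.27

At the given values, D = 4589 − 14.2(46) + 0.0293(46200) − 50.5(57.6) = 2380.66.
∂D/∂p = −14.2.
E = (-14.2) × (46/2380.66) = -0.2743…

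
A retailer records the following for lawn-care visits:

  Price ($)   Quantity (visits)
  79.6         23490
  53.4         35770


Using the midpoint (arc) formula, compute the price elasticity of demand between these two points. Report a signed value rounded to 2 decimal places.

-1.05

%ΔQ = (35770 − 23490) / [(23490 + 35770)/2] = 12280/29630 = 0.414444…
%ΔP = (53.4 − 79.6) / [(79.6 + 53.4)/2] = -26.2/66.5 = -0.393984…
Arc Ed = %ΔQ / %ΔP = (12280/29630) / (-26.2/66.5) = -1.0519…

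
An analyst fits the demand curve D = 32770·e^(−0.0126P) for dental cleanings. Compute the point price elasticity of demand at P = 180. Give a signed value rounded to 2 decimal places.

dD/dP = −0.0126·D = -42.7432. At P = 180, D = 3392.32.
Ed = (dD/dP)·(P/D) = (-42.7432) × (180/3392.32) = -2.268

-2.27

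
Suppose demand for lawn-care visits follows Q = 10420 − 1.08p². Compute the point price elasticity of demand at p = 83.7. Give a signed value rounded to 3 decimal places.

dQ/dp = −2·1.08·p = -180.792. At p = 83.7, Q = 2853.8548.
Ed = (dQ/dp)·(p/Q) = (-180.792) × (83.7/2853.8548) = -5.30240…

-5.302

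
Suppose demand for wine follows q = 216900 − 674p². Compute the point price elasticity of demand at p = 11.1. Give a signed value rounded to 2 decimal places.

dq/dp = −2·674·p = -14962.8. At p = 11.1, q = 133856.46.
Ed = (dq/dp)·(p/q) = (-14962.8) × (11.1/133856.46) = -1.2407…

-1.24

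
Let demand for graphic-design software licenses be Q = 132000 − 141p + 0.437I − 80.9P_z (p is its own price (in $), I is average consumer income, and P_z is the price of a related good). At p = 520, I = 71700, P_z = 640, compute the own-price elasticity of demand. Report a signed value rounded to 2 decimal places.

-1.92

At the given values, Q = 132000 − 141(520) + 0.437(71700) − 80.9(640) = 38236.9.
∂Q/∂p = −141.
E = (-141) × (520/38236.9) = -1.9175…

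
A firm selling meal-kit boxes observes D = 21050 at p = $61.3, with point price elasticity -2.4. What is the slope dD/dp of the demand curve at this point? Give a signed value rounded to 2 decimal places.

Ed = (dD/dp)·(p/D) ⇒ dD/dp = Ed·D/p = (-2.4)·21050/61.3 = -824.1435…

-824.14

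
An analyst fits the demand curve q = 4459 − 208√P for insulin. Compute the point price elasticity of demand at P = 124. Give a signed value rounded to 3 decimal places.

dq/dP = −208/(2√P) = -9.33948. At P = 124, q = 2142.81.
Ed = (dq/dP)·(P/q) = (-9.33948) × (124/2142.81) = -0.54045…

-0.540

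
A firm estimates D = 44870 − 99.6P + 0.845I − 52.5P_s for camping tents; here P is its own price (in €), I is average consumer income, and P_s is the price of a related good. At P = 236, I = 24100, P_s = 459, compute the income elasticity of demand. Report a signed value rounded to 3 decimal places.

1.155

At the given values, D = 44870 − 99.6(236) + 0.845(24100) − 52.5(459) = 17631.4.
∂D/∂I = 0.845.
E = (0.845) × (24100/17631.4) = 1.15501…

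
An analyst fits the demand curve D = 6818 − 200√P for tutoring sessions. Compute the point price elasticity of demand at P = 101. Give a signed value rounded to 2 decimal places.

dD/dP = −200/(2√P) = -9.95037. At P = 101, D = 4808.02.
Ed = (dD/dP)·(P/D) = (-9.95037) × (101/4808.02) = -0.2090…

-0.21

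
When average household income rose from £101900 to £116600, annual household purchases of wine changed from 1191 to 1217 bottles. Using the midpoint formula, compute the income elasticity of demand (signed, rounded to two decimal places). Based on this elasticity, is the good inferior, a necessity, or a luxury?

0.16; necessity

%ΔQ = (1217 − 1191)/[( 1191 + 1217)/2] = 26/1204 = 0.021594…
%ΔIncome = (116600 − 101900)/[( 101900 + 116600)/2] = 14700/109250 = 0.134553…
E_income = (26/1204) / (14700/109250) = 0.1604…
0 < E_income < 1 ⇒ normal good, necessity.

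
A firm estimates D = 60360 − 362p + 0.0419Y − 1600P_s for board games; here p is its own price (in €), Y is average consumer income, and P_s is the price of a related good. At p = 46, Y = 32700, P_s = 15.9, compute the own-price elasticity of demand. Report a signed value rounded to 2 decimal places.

-0.85

At the given values, D = 60360 − 362(46) + 0.0419(32700) − 1600(15.9) = 19638.13.
∂D/∂p = −362.
E = (-362) × (46/19638.13) = -0.8479…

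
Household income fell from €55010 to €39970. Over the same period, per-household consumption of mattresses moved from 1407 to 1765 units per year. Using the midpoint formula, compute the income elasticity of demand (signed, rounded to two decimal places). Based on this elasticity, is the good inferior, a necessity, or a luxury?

-0.71; inferior

%ΔQ = (1765 − 1407)/[( 1407 + 1765)/2] = 358/1586 = 0.225725…
%ΔIncome = (39970 − 55010)/[( 55010 + 39970)/2] = -15040/47490 = -0.316698…
E_income = (358/1586) / (-15040/47490) = -0.7127…
E_income < 0 ⇒ inferior good.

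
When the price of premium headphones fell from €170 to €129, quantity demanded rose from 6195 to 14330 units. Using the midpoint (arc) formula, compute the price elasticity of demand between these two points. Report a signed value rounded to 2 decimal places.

-2.89

%ΔQ = (14330 − 6195) / [(6195 + 14330)/2] = 8135/10262.5 = 0.792691…
%ΔP = (129 − 170) / [(170 + 129)/2] = -41/149.5 = -0.274247…
Arc Ed = %ΔQ / %ΔP = (8135/10262.5) / (-41/149.5) = -2.8904…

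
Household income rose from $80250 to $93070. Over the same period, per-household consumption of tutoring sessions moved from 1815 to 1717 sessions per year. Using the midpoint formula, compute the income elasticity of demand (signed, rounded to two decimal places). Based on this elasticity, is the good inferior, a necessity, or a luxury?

%ΔQ = (1717 − 1815)/[( 1815 + 1717)/2] = -98/1766 = -0.055492…
%ΔIncome = (93070 − 80250)/[( 80250 + 93070)/2] = 12820/86660 = 0.147934…
E_income = (-98/1766) / (12820/86660) = -0.3751…
E_income < 0 ⇒ inferior good.

-0.38; inferior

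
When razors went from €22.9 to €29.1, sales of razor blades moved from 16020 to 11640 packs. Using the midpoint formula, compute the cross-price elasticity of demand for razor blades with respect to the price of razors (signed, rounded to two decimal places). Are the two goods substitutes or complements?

%ΔQ_{razor blades} = (11640 − 16020)/avg = -4380/13830 = -0.316702…
%ΔP_{razors} = (29.1 − 22.9)/avg = 6.2/26 = 0.238461…
E_cross = (-4380/13830) / (6.2/26) = -1.3281…
E_cross < 0 ⇒ the goods are complements.

-1.33; complements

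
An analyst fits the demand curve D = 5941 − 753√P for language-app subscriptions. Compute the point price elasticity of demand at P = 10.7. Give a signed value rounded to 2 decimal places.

-0.35

dD/dP = −753/(2√P) = -115.099. At P = 10.7, D = 3477.87.
Ed = (dD/dP)·(P/D) = (-115.099) × (10.7/3477.87) = -0.3541…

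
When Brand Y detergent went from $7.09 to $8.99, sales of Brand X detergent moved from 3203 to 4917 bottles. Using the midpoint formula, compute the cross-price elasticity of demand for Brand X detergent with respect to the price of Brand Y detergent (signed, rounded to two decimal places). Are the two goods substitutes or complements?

1.79; substitutes

%ΔQ_{Brand X detergent} = (4917 − 3203)/avg = 1714/4060 = 0.422167…
%ΔP_{Brand Y detergent} = (8.99 − 7.09)/avg = 1.9/8.04 = 0.236318…
E_cross = (1714/4060) / (1.9/8.04) = 1.7864…
E_cross > 0 ⇒ the goods are substitutes.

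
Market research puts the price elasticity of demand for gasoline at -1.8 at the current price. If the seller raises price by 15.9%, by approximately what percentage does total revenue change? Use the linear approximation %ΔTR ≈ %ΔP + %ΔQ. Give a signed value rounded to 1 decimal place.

-12.7%

%ΔQ ≈ Ed × %ΔP = (-1.8) × (+15.9%) = -28.6200%
%ΔTR ≈ %ΔP + %ΔQ = (+15.9%) + (-28.6200%) = -12.7200%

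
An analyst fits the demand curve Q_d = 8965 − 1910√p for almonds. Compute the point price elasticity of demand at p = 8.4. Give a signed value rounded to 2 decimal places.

dQ_d/dp = −1910/(2√p) = -329.506. At p = 8.4, Q_d = 3429.29.
Ed = (dQ_d/dp)·(p/Q_d) = (-329.506) × (8.4/3429.29) = -0.8071…

-0.81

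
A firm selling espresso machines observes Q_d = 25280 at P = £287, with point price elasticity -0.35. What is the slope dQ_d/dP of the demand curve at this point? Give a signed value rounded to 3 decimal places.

-30.829

Ed = (dQ_d/dP)·(P/Q_d) ⇒ dQ_d/dP = Ed·Q_d/P = (-0.35)·25280/287 = -30.82926…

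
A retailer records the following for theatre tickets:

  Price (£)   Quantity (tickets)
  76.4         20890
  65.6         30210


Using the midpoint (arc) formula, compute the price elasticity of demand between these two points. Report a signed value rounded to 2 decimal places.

%ΔQ = (30210 − 20890) / [(20890 + 30210)/2] = 9320/25550 = 0.364774…
%ΔP = (65.6 − 76.4) / [(76.4 + 65.6)/2] = -10.8/71 = -0.152112…
Arc Ed = %ΔQ / %ΔP = (9320/25550) / (-10.8/71) = -2.3980…

-2.40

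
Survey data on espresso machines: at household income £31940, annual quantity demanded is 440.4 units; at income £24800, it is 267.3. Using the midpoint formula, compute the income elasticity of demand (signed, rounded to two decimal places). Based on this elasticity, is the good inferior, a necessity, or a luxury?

%ΔQ = (267.3 − 440.4)/[( 440.4 + 267.3)/2] = -173.1/353.85 = -0.489190…
%ΔIncome = (24800 − 31940)/[( 31940 + 24800)/2] = -7140/28370 = -0.251674…
E_income = (-173.1/353.85) / (-7140/28370) = 1.9437…
E_income > 1 ⇒ normal good, luxury.

1.94; luxury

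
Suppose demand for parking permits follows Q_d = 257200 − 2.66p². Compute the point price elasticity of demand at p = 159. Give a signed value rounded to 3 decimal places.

-0.708

dQ_d/dp = −2·2.66·p = -845.88. At p = 159, Q_d = 189952.54.
Ed = (dQ_d/dp)·(p/Q_d) = (-845.88) × (159/189952.54) = -0.70804…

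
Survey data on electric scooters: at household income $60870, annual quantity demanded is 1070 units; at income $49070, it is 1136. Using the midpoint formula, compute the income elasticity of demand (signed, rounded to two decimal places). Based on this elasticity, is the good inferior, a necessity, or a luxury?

%ΔQ = (1136 − 1070)/[( 1070 + 1136)/2] = 66/1103 = 0.059836…
%ΔIncome = (49070 − 60870)/[( 60870 + 49070)/2] = -11800/54970 = -0.214662…
E_income = (66/1103) / (-11800/54970) = -0.2787…
E_income < 0 ⇒ inferior good.

-0.28; inferior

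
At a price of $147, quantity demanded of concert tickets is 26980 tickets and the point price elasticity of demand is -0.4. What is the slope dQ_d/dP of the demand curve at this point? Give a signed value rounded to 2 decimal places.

Ed = (dQ_d/dP)·(P/Q_d) ⇒ dQ_d/dP = Ed·Q_d/P = (-0.4)·26980/147 = -73.4149…

-73.41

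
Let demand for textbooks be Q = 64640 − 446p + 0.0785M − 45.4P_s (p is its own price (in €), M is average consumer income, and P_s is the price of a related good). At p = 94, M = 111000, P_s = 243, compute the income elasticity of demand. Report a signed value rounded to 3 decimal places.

At the given values, Q = 64640 − 446(94) + 0.0785(111000) − 45.4(243) = 20397.3.
∂Q/∂M = 0.0785.
E = (0.0785) × (111000/20397.3) = 0.42718…

0.427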